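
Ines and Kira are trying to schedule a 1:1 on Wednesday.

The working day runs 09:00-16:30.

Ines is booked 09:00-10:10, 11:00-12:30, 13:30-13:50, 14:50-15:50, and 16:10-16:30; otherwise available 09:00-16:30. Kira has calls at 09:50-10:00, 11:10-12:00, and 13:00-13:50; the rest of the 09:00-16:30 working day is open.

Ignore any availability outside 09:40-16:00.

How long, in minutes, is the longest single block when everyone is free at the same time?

Ines free within 09:00–16:30: 10:10–11:00, 12:30–13:30, 13:50–14:50, 15:50–16:10.
Kira free within 09:00–16:30: 09:00–09:50, 10:00–11:10, 12:00–13:00, 13:50–16:30.
Ines ∩ Kira: 10:10–11:00, 12:30–13:00, 13:50–14:50, 15:50–16:10.
Restricted to 09:40–16:00: 10:10–11:00, 12:30–13:00, 13:50–14:50, 15:50–16:00.
Common window lengths: 50, 30, 60, 10 min; longest is 60.

60 minutes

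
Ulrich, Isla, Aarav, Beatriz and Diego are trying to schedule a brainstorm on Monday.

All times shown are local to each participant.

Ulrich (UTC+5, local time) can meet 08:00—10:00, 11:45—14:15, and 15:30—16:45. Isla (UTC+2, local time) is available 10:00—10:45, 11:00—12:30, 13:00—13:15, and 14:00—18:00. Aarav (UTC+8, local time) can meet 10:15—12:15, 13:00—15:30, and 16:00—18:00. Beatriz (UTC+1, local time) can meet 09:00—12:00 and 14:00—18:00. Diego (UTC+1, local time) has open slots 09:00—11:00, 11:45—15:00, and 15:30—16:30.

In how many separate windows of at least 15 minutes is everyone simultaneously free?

Ulrich → UTC: 03:00–05:00, 06:45–09:15, 10:30–11:45.
Isla → UTC: 08:00–08:45, 09:00–10:30, 11:00–11:15, 12:00–16:00.
Aarav → UTC: 02:15–04:15, 05:00–07:30, 08:00–10:00.
Beatriz → UTC: 08:00–11:00, 13:00–17:00.
Diego → UTC: 08:00–10:00, 10:45–14:00, 14:30–15:30.
Ulrich ∩ Isla: 08:00–08:45, 09:00–09:15, 11:00–11:15.
Ulrich ∩ Isla ∩ Aarav: 08:00–08:45, 09:00–09:15.
Ulrich ∩ Isla ∩ Aarav ∩ Beatriz: 08:00–08:45, 09:00–09:15.
Ulrich ∩ Isla ∩ Aarav ∩ Beatriz ∩ Diego: 08:00–08:45, 09:00–09:15.
Windows ≥ 15 min: 08:00–08:45, 09:00–09:15.
That's 2 windows.

2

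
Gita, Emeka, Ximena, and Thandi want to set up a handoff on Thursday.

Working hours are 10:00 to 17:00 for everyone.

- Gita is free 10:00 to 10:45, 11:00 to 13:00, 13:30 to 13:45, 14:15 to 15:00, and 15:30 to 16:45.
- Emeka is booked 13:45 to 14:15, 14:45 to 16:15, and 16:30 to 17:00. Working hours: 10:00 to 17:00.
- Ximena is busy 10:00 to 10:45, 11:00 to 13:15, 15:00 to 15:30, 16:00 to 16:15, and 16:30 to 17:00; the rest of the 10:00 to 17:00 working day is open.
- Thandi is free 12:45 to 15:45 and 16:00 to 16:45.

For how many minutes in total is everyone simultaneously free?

60 minutes

Emeka free within 10:00–17:00: 10:00–13:45, 14:15–14:45, 16:15–16:30.
Ximena free within 10:00–17:00: 10:45–11:00, 13:15–15:00, 15:30–16:00, 16:15–16:30.
Gita ∩ Emeka: 10:00–10:45, 11:00–13:00, 13:30–13:45, 14:15–14:45, 16:15–16:30.
Gita ∩ Emeka ∩ Ximena: 13:30–13:45, 14:15–14:45, 16:15–16:30.
Gita ∩ Emeka ∩ Ximena ∩ Thandi: 13:30–13:45, 14:15–14:45, 16:15–16:30.
Total common minutes: 15 + 30 + 15 = 60.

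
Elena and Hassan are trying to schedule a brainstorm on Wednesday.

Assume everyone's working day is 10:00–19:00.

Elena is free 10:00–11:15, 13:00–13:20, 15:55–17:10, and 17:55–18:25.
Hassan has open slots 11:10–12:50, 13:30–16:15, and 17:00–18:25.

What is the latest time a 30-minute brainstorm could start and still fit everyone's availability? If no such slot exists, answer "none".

Elena ∩ Hassan: 11:10–11:15, 15:55–16:15, 17:00–17:10, 17:55–18:25.
Windows ≥ 30 min: 17:55–18:25.
Latest start in the last window 17:55–18:25 is 18:25 − 30 min = 17:55.

17:55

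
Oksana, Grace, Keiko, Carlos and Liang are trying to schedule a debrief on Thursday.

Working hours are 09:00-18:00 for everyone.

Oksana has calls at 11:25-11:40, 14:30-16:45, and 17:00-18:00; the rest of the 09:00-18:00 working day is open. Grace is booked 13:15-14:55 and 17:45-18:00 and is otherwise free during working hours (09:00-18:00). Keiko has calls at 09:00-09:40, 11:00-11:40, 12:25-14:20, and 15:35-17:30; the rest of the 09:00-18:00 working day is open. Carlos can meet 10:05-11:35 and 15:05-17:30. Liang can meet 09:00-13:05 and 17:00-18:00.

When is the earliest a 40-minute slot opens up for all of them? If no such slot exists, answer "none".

Oksana free within 09:00–18:00: 09:00–11:25, 11:40–14:30, 16:45–17:00.
Grace free within 09:00–18:00: 09:00–13:15, 14:55–17:45.
Keiko free within 09:00–18:00: 09:40–11:00, 11:40–12:25, 14:20–15:35, 17:30–18:00.
Oksana ∩ Grace: 09:00–11:25, 11:40–13:15, 16:45–17:00.
Oksana ∩ Grace ∩ Keiko: 09:40–11:00, 11:40–12:25.
Oksana ∩ Grace ∩ Keiko ∩ Carlos: 10:05–11:00.
Oksana ∩ Grace ∩ Keiko ∩ Carlos ∩ Liang: 10:05–11:00.
Windows ≥ 40 min: 10:05–11:00.
Earliest such window starts at 10:05.

10:05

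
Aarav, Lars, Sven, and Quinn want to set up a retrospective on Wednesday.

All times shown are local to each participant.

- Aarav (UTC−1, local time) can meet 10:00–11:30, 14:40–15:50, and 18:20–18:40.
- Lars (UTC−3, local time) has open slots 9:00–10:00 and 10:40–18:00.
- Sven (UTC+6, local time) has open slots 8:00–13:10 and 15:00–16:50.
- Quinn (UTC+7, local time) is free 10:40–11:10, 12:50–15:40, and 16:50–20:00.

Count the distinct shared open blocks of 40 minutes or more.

0

Aarav → UTC: 11:00–12:30, 15:40–16:50, 19:20–19:40.
Lars → UTC: 12:00–13:00, 13:40–21:00.
Sven → UTC: 02:00–07:10, 09:00–10:50.
Quinn → UTC: 03:40–04:10, 05:50–08:40, 09:50–13:00.
Aarav ∩ Lars: 12:00–12:30, 15:40–16:50, 19:20–19:40.
Aarav ∩ Lars ∩ Sven: (none).
Aarav ∩ Lars ∩ Sven ∩ Quinn: (none).
Windows ≥ 40 min: (none).
That's 0 windows.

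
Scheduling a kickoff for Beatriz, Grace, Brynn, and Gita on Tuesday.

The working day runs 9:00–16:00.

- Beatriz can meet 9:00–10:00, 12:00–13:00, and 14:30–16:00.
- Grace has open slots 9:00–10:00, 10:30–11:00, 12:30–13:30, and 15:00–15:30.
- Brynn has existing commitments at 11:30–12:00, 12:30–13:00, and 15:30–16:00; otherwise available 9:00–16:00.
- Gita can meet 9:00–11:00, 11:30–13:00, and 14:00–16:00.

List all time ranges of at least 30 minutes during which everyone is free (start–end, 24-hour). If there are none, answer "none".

09:00–10:00, 15:00–15:30

Brynn free within 09:00–16:00: 09:00–11:30, 12:00–12:30, 13:00–15:30.
Beatriz ∩ Grace: 09:00–10:00, 12:30–13:00, 15:00–15:30.
Beatriz ∩ Grace ∩ Brynn: 09:00–10:00, 15:00–15:30.
Beatriz ∩ Grace ∩ Brynn ∩ Gita: 09:00–10:00, 15:00–15:30.
Windows ≥ 30 min: 09:00–10:00, 15:00–15:30.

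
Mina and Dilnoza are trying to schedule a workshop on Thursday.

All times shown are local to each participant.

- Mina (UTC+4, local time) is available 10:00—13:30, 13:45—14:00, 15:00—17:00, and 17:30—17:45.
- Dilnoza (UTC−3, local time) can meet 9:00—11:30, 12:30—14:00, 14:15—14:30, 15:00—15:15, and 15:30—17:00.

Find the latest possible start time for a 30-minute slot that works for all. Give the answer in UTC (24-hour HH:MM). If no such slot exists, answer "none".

Mina → UTC: 06:00–09:30, 09:45–10:00, 11:00–13:00, 13:30–13:45.
Dilnoza → UTC: 12:00–14:30, 15:30–17:00, 17:15–17:30, 18:00–18:15, 18:30–20:00.
Mina ∩ Dilnoza: 12:00–13:00, 13:30–13:45.
Windows ≥ 30 min: 12:00–13:00.
Latest start in the last window 12:00–13:00 is 13:00 − 30 min = 12:30.

12:30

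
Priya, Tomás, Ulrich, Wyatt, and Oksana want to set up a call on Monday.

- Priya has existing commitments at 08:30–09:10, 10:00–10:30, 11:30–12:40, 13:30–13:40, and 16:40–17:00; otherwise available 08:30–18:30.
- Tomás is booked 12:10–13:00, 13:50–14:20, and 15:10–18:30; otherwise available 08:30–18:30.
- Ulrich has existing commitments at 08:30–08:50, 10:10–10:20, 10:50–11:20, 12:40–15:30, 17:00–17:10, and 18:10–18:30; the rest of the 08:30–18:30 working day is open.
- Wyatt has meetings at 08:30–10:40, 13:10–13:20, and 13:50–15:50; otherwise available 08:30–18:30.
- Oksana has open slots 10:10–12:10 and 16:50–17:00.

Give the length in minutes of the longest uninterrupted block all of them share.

Priya free within 08:30–18:30: 09:10–10:00, 10:30–11:30, 12:40–13:30, 13:40–16:40, 17:00–18:30.
Tomás free within 08:30–18:30: 08:30–12:10, 13:00–13:50, 14:20–15:10.
Ulrich free within 08:30–18:30: 08:50–10:10, 10:20–10:50, 11:20–12:40, 15:30–17:00, 17:10–18:10.
Wyatt free within 08:30–18:30: 10:40–13:10, 13:20–13:50, 15:50–18:30.
Priya ∩ Tomás: 09:10–10:00, 10:30–11:30, 13:00–13:30, 13:40–13:50, 14:20–15:10.
Priya ∩ Tomás ∩ Ulrich: 09:10–10:00, 10:30–10:50, 11:20–11:30.
Priya ∩ Tomás ∩ Ulrich ∩ Wyatt: 10:40–10:50, 11:20–11:30.
Priya ∩ Tomás ∩ Ulrich ∩ Wyatt ∩ Oksana: 10:40–10:50, 11:20–11:30.
Common window lengths: 10, 10 min; longest is 10.

10 minutes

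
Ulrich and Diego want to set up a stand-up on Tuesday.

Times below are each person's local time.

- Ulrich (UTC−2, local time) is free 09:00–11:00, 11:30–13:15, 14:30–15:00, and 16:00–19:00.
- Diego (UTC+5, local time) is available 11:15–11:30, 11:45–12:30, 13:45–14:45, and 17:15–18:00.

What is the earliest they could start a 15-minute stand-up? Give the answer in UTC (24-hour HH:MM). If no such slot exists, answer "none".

12:15

Ulrich → UTC: 11:00–13:00, 13:30–15:15, 16:30–17:00, 18:00–21:00.
Diego → UTC: 06:15–06:30, 06:45–07:30, 08:45–09:45, 12:15–13:00.
Ulrich ∩ Diego: 12:15–13:00.
Windows ≥ 15 min: 12:15–13:00.
Earliest such window starts at 12:15.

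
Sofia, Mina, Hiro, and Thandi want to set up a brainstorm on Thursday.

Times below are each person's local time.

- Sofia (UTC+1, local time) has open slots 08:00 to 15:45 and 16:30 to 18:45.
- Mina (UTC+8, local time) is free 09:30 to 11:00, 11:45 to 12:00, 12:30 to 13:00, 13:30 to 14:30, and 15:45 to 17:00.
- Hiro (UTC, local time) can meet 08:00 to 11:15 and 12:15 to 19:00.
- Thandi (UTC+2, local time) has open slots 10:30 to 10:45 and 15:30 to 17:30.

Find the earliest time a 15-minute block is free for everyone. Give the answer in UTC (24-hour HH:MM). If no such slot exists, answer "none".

Sofia → UTC: 07:00–14:45, 15:30–17:45.
Mina → UTC: 01:30–03:00, 03:45–04:00, 04:30–05:00, 05:30–06:30, 07:45–09:00.
Hiro → UTC: 08:00–11:15, 12:15–19:00.
Thandi → UTC: 08:30–08:45, 13:30–15:30.
Sofia ∩ Mina: 07:45–09:00.
Sofia ∩ Mina ∩ Hiro: 08:00–09:00.
Sofia ∩ Mina ∩ Hiro ∩ Thandi: 08:30–08:45.
Windows ≥ 15 min: 08:30–08:45.
Earliest such window starts at 08:30.

08:30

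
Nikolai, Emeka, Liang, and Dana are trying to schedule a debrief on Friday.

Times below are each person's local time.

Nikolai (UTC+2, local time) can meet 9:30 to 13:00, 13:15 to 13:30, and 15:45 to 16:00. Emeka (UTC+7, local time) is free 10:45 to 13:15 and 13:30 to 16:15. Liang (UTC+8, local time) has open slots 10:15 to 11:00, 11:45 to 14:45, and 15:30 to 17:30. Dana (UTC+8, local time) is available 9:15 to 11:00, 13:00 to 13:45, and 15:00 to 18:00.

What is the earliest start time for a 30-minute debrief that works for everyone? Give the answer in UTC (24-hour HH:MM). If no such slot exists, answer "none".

Nikolai → UTC: 07:30–11:00, 11:15–11:30, 13:45–14:00.
Emeka → UTC: 03:45–06:15, 06:30–09:15.
Liang → UTC: 02:15–03:00, 03:45–06:45, 07:30–09:30.
Dana → UTC: 01:15–03:00, 05:00–05:45, 07:00–10:00.
Nikolai ∩ Emeka: 07:30–09:15.
Nikolai ∩ Emeka ∩ Liang: 07:30–09:15.
Nikolai ∩ Emeka ∩ Liang ∩ Dana: 07:30–09:15.
Windows ≥ 30 min: 07:30–09:15.
Earliest such window starts at 07:30.

07:30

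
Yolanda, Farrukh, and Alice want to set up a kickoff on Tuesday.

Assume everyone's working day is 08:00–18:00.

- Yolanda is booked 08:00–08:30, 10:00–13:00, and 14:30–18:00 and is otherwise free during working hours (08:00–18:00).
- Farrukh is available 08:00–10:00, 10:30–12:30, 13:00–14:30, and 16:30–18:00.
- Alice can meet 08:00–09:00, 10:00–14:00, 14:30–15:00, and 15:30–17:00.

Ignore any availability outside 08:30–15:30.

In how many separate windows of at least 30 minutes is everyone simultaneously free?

Yolanda free within 08:00–18:00: 08:30–10:00, 13:00–14:30.
Yolanda ∩ Farrukh: 08:30–10:00, 13:00–14:30.
Yolanda ∩ Farrukh ∩ Alice: 08:30–09:00, 13:00–14:00.
Restricted to 08:30–15:30: 08:30–09:00, 13:00–14:00.
Windows ≥ 30 min: 08:30–09:00, 13:00–14:00.
That's 2 windows.

2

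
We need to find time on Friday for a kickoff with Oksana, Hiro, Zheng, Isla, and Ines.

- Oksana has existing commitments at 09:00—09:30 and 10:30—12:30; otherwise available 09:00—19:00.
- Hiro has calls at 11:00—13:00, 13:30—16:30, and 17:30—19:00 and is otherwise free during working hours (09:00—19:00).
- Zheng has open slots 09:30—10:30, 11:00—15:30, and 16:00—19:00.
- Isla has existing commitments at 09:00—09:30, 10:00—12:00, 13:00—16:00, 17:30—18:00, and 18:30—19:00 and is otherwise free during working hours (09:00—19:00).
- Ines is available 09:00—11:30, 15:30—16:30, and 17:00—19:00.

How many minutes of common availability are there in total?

60 minutes

Oksana free within 09:00–19:00: 09:30–10:30, 12:30–19:00.
Hiro free within 09:00–19:00: 09:00–11:00, 13:00–13:30, 16:30–17:30.
Isla free within 09:00–19:00: 09:30–10:00, 12:00–13:00, 16:00–17:30, 18:00–18:30.
Oksana ∩ Hiro: 09:30–10:30, 13:00–13:30, 16:30–17:30.
Oksana ∩ Hiro ∩ Zheng: 09:30–10:30, 13:00–13:30, 16:30–17:30.
Oksana ∩ Hiro ∩ Zheng ∩ Isla: 09:30–10:00, 16:30–17:30.
Oksana ∩ Hiro ∩ Zheng ∩ Isla ∩ Ines: 09:30–10:00, 17:00–17:30.
Total common minutes: 30 + 30 = 60.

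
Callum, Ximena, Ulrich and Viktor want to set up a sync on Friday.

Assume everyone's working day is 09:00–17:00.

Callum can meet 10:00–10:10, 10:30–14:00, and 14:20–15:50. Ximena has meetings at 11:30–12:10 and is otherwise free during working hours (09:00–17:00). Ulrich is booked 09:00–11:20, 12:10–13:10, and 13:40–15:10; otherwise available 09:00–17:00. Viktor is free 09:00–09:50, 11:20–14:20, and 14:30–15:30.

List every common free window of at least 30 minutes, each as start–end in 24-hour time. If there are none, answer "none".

13:10–13:40

Ximena free within 09:00–17:00: 09:00–11:30, 12:10–17:00.
Ulrich free within 09:00–17:00: 11:20–12:10, 13:10–13:40, 15:10–17:00.
Callum ∩ Ximena: 10:00–10:10, 10:30–11:30, 12:10–14:00, 14:20–15:50.
Callum ∩ Ximena ∩ Ulrich: 11:20–11:30, 13:10–13:40, 15:10–15:50.
Callum ∩ Ximena ∩ Ulrich ∩ Viktor: 11:20–11:30, 13:10–13:40, 15:10–15:30.
Windows ≥ 30 min: 13:10–13:40.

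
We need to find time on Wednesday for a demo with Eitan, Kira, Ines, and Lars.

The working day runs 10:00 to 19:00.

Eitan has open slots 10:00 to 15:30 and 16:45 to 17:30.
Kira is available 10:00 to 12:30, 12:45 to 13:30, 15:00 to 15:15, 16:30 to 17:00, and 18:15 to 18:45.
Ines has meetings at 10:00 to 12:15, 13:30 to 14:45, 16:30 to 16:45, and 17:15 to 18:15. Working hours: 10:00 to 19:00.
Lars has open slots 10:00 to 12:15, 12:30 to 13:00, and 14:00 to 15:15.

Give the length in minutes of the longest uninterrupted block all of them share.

15 minutes

Ines free within 10:00–19:00: 12:15–13:30, 14:45–16:30, 16:45–17:15, 18:15–19:00.
Eitan ∩ Kira: 10:00–12:30, 12:45–13:30, 15:00–15:15, 16:45–17:00.
Eitan ∩ Kira ∩ Ines: 12:15–12:30, 12:45–13:30, 15:00–15:15, 16:45–17:00.
Eitan ∩ Kira ∩ Ines ∩ Lars: 12:45–13:00, 15:00–15:15.
Common window lengths: 15, 15 min; longest is 15.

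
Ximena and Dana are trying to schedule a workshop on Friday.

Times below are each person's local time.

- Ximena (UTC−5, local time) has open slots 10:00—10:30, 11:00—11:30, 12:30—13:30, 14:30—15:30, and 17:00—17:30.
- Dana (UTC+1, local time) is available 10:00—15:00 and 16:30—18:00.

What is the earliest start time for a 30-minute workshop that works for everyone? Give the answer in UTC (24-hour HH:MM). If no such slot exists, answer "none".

16:00

Ximena → UTC: 15:00–15:30, 16:00–16:30, 17:30–18:30, 19:30–20:30, 22:00–22:30.
Dana → UTC: 09:00–14:00, 15:30–17:00.
Ximena ∩ Dana: 16:00–16:30.
Windows ≥ 30 min: 16:00–16:30.
Earliest such window starts at 16:00.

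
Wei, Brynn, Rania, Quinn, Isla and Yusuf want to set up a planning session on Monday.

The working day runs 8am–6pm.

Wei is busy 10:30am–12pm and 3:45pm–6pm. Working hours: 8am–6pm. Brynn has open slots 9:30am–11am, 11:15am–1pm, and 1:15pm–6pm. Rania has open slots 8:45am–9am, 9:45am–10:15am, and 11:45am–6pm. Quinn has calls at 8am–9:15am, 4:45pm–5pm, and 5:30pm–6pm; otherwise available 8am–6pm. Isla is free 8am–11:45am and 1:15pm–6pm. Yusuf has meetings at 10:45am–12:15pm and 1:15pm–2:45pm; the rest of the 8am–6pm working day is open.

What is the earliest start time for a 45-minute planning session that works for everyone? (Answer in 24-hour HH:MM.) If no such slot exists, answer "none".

Wei free within 08:00–18:00: 08:00–10:30, 12:00–15:45.
Quinn free within 08:00–18:00: 09:15–16:45, 17:00–17:30.
Yusuf free within 08:00–18:00: 08:00–10:45, 12:15–13:15, 14:45–18:00.
Wei ∩ Brynn: 09:30–10:30, 12:00–13:00, 13:15–15:45.
Wei ∩ Brynn ∩ Rania: 09:45–10:15, 12:00–13:00, 13:15–15:45.
Wei ∩ Brynn ∩ Rania ∩ Quinn: 09:45–10:15, 12:00–13:00, 13:15–15:45.
Wei ∩ Brynn ∩ Rania ∩ Quinn ∩ Isla: 09:45–10:15, 13:15–15:45.
Wei ∩ Brynn ∩ Rania ∩ Quinn ∩ Isla ∩ Yusuf: 09:45–10:15, 14:45–15:45.
Windows ≥ 45 min: 14:45–15:45.
Earliest such window starts at 14:45.

14:45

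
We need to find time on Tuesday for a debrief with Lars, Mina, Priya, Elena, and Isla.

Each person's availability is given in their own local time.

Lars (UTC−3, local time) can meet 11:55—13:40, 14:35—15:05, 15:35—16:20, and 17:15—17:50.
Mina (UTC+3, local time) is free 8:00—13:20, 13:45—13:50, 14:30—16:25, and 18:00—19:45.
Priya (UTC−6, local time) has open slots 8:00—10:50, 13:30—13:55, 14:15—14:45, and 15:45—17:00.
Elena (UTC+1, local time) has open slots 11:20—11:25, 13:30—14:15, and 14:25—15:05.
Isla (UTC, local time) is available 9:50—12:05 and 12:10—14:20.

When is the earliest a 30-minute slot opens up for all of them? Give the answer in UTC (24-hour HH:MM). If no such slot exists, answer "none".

none

Lars → UTC: 14:55–16:40, 17:35–18:05, 18:35–19:20, 20:15–20:50.
Mina → UTC: 05:00–10:20, 10:45–10:50, 11:30–13:25, 15:00–16:45.
Priya → UTC: 14:00–16:50, 19:30–19:55, 20:15–20:45, 21:45–23:00.
Elena → UTC: 10:20–10:25, 12:30–13:15, 13:25–14:05.
Isla → UTC: 09:50–12:05, 12:10–14:20.
Lars ∩ Mina: 15:00–16:40.
Lars ∩ Mina ∩ Priya: 15:00–16:40.
Lars ∩ Mina ∩ Priya ∩ Elena: (none).
Lars ∩ Mina ∩ Priya ∩ Elena ∩ Isla: (none).
Windows ≥ 30 min: (none).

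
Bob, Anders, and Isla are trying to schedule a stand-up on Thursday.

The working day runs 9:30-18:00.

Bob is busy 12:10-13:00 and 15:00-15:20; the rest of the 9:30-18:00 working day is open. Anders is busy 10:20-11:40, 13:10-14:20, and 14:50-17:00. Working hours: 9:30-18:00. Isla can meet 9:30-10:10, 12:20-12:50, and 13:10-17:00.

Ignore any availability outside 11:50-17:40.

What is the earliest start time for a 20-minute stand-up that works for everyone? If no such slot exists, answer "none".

14:20

Bob free within 09:30–18:00: 09:30–12:10, 13:00–15:00, 15:20–18:00.
Anders free within 09:30–18:00: 09:30–10:20, 11:40–13:10, 14:20–14:50, 17:00–18:00.
Bob ∩ Anders: 09:30–10:20, 11:40–12:10, 13:00–13:10, 14:20–14:50, 17:00–18:00.
Bob ∩ Anders ∩ Isla: 09:30–10:10, 14:20–14:50.
Restricted to 11:50–17:40: 14:20–14:50.
Windows ≥ 20 min: 14:20–14:50.
Earliest such window starts at 14:20.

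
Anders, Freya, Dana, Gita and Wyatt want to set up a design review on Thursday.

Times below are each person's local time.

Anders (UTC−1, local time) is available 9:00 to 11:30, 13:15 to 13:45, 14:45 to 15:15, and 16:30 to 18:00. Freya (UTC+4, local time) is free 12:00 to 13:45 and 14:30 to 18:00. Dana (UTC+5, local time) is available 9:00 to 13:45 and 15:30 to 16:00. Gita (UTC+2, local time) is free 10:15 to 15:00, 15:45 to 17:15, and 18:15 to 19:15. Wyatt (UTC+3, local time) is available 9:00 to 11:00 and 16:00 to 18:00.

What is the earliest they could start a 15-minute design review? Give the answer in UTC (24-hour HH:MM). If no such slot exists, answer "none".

none

Anders → UTC: 10:00–12:30, 14:15–14:45, 15:45–16:15, 17:30–19:00.
Freya → UTC: 08:00–09:45, 10:30–14:00.
Dana → UTC: 04:00–08:45, 10:30–11:00.
Gita → UTC: 08:15–13:00, 13:45–15:15, 16:15–17:15.
Wyatt → UTC: 06:00–08:00, 13:00–15:00.
Anders ∩ Freya: 10:30–12:30.
Anders ∩ Freya ∩ Dana: 10:30–11:00.
Anders ∩ Freya ∩ Dana ∩ Gita: 10:30–11:00.
Anders ∩ Freya ∩ Dana ∩ Gita ∩ Wyatt: (none).
Windows ≥ 15 min: (none).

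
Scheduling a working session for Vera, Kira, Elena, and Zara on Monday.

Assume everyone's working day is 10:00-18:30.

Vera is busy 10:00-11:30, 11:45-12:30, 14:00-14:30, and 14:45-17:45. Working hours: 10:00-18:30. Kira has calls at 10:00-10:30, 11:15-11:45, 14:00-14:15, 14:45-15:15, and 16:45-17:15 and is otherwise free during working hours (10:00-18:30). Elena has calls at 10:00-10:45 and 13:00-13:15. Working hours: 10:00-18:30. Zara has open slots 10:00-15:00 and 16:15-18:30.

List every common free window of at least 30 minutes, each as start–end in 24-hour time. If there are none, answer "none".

12:30–13:00, 13:15–14:00, 17:45–18:30

Vera free within 10:00–18:30: 11:30–11:45, 12:30–14:00, 14:30–14:45, 17:45–18:30.
Kira free within 10:00–18:30: 10:30–11:15, 11:45–14:00, 14:15–14:45, 15:15–16:45, 17:15–18:30.
Elena free within 10:00–18:30: 10:45–13:00, 13:15–18:30.
Vera ∩ Kira: 12:30–14:00, 14:30–14:45, 17:45–18:30.
Vera ∩ Kira ∩ Elena: 12:30–13:00, 13:15–14:00, 14:30–14:45, 17:45–18:30.
Vera ∩ Kira ∩ Elena ∩ Zara: 12:30–13:00, 13:15–14:00, 14:30–14:45, 17:45–18:30.
Windows ≥ 30 min: 12:30–13:00, 13:15–14:00, 17:45–18:30.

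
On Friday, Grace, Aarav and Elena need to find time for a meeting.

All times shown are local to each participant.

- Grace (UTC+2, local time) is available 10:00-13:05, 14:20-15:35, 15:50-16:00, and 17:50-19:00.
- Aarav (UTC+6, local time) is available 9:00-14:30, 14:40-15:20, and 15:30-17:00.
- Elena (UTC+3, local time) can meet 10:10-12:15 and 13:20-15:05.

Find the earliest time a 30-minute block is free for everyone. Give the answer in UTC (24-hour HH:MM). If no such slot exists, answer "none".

08:00

Grace → UTC: 08:00–11:05, 12:20–13:35, 13:50–14:00, 15:50–17:00.
Aarav → UTC: 03:00–08:30, 08:40–09:20, 09:30–11:00.
Elena → UTC: 07:10–09:15, 10:20–12:05.
Grace ∩ Aarav: 08:00–08:30, 08:40–09:20, 09:30–11:00.
Grace ∩ Aarav ∩ Elena: 08:00–08:30, 08:40–09:15, 10:20–11:00.
Windows ≥ 30 min: 08:00–08:30, 08:40–09:15, 10:20–11:00.
Earliest such window starts at 08:00.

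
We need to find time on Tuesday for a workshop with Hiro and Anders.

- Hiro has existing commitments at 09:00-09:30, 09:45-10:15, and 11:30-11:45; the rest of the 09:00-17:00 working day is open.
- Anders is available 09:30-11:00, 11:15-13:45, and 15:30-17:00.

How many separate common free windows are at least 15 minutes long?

Hiro free within 09:00–17:00: 09:30–09:45, 10:15–11:30, 11:45–17:00.
Hiro ∩ Anders: 09:30–09:45, 10:15–11:00, 11:15–11:30, 11:45–13:45, 15:30–17:00.
Windows ≥ 15 min: 09:30–09:45, 10:15–11:00, 11:15–11:30, 11:45–13:45, 15:30–17:00.
That's 5 windows.

5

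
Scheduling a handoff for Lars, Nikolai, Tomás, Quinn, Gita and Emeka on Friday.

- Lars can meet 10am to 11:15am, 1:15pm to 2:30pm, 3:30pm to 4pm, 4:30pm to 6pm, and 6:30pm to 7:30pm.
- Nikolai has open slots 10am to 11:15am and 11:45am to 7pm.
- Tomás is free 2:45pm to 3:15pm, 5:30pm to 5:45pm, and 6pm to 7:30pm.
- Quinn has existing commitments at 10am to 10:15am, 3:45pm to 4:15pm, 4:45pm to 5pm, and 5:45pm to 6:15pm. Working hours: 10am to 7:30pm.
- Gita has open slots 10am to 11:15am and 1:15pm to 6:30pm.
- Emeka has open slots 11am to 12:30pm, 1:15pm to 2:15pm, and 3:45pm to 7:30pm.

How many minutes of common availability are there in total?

15 minutes

Quinn free within 10:00–19:30: 10:15–15:45, 16:15–16:45, 17:00–17:45, 18:15–19:30.
Lars ∩ Nikolai: 10:00–11:15, 13:15–14:30, 15:30–16:00, 16:30–18:00, 18:30–19:00.
Lars ∩ Nikolai ∩ Tomás: 17:30–17:45, 18:30–19:00.
Lars ∩ Nikolai ∩ Tomás ∩ Quinn: 17:30–17:45, 18:30–19:00.
Lars ∩ Nikolai ∩ Tomás ∩ Quinn ∩ Gita: 17:30–17:45.
Lars ∩ Nikolai ∩ Tomás ∩ Quinn ∩ Gita ∩ Emeka: 17:30–17:45.
Total common minutes: 15.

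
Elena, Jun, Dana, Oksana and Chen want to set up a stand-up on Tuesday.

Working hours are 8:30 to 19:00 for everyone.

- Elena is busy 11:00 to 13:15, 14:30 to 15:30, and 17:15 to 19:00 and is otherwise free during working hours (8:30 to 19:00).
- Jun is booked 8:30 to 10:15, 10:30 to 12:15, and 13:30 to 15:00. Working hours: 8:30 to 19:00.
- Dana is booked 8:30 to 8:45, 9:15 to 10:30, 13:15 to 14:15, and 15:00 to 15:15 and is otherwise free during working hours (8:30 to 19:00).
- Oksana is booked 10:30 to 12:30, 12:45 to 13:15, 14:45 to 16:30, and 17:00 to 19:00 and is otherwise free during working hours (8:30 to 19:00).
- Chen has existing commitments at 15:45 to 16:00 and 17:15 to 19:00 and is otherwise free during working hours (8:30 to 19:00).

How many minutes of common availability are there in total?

30 minutes

Elena free within 08:30–19:00: 08:30–11:00, 13:15–14:30, 15:30–17:15.
Jun free within 08:30–19:00: 10:15–10:30, 12:15–13:30, 15:00–19:00.
Dana free within 08:30–19:00: 08:45–09:15, 10:30–13:15, 14:15–15:00, 15:15–19:00.
Oksana free within 08:30–19:00: 08:30–10:30, 12:30–12:45, 13:15–14:45, 16:30–17:00.
Chen free within 08:30–19:00: 08:30–15:45, 16:00–17:15.
Elena ∩ Jun: 10:15–10:30, 13:15–13:30, 15:30–17:15.
Elena ∩ Jun ∩ Dana: 15:30–17:15.
Elena ∩ Jun ∩ Dana ∩ Oksana: 16:30–17:00.
Elena ∩ Jun ∩ Dana ∩ Oksana ∩ Chen: 16:30–17:00.
Total common minutes: 30.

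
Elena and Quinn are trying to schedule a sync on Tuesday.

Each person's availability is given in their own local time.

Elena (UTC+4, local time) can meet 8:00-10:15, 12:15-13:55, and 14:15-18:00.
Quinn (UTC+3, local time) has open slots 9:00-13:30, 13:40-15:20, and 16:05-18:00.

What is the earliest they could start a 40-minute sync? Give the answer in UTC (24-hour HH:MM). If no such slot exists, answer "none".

Elena → UTC: 04:00–06:15, 08:15–09:55, 10:15–14:00.
Quinn → UTC: 06:00–10:30, 10:40–12:20, 13:05–15:00.
Elena ∩ Quinn: 06:00–06:15, 08:15–09:55, 10:15–10:30, 10:40–12:20, 13:05–14:00.
Windows ≥ 40 min: 08:15–09:55, 10:40–12:20, 13:05–14:00.
Earliest such window starts at 08:15.

08:15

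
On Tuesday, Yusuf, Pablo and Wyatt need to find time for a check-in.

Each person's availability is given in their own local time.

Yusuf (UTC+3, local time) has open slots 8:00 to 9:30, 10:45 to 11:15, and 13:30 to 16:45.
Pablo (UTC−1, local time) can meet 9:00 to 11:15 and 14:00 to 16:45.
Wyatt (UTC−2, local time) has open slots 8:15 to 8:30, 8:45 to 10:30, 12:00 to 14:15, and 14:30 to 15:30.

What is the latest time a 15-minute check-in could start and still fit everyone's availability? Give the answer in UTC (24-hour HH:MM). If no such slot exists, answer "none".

12:00

Yusuf → UTC: 05:00–06:30, 07:45–08:15, 10:30–13:45.
Pablo → UTC: 10:00–12:15, 15:00–17:45.
Wyatt → UTC: 10:15–10:30, 10:45–12:30, 14:00–16:15, 16:30–17:30.
Yusuf ∩ Pablo: 10:30–12:15.
Yusuf ∩ Pablo ∩ Wyatt: 10:45–12:15.
Windows ≥ 15 min: 10:45–12:15.
Latest start in the last window 10:45–12:15 is 12:15 − 15 min = 12:00.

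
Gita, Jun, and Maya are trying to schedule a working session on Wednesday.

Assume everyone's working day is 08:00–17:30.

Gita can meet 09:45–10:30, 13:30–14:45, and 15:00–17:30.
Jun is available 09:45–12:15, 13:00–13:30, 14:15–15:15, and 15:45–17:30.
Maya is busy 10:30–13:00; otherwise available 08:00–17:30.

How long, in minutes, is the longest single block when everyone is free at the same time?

105 minutes

Maya free within 08:00–17:30: 08:00–10:30, 13:00–17:30.
Gita ∩ Jun: 09:45–10:30, 14:15–14:45, 15:00–15:15, 15:45–17:30.
Gita ∩ Jun ∩ Maya: 09:45–10:30, 14:15–14:45, 15:00–15:15, 15:45–17:30.
Common window lengths: 45, 30, 15, 105 min; longest is 105.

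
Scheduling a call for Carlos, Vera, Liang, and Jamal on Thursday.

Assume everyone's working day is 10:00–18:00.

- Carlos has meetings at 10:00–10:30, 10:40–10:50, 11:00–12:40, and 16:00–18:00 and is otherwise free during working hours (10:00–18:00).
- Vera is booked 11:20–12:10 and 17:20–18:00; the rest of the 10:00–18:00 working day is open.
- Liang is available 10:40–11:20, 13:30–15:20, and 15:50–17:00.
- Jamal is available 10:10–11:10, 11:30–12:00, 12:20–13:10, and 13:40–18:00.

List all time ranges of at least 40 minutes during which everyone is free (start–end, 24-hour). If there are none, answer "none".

13:40–15:20

Carlos free within 10:00–18:00: 10:30–10:40, 10:50–11:00, 12:40–16:00.
Vera free within 10:00–18:00: 10:00–11:20, 12:10–17:20.
Carlos ∩ Vera: 10:30–10:40, 10:50–11:00, 12:40–16:00.
Carlos ∩ Vera ∩ Liang: 10:50–11:00, 13:30–15:20, 15:50–16:00.
Carlos ∩ Vera ∩ Liang ∩ Jamal: 10:50–11:00, 13:40–15:20, 15:50–16:00.
Windows ≥ 40 min: 13:40–15:20.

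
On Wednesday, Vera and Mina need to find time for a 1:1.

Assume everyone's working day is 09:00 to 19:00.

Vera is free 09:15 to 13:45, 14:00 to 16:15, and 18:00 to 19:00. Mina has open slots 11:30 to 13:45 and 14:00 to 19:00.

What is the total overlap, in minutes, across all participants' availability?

330 minutes

Vera ∩ Mina: 11:30–13:45, 14:00–16:15, 18:00–19:00.
Total common minutes: 135 + 135 + 60 = 330.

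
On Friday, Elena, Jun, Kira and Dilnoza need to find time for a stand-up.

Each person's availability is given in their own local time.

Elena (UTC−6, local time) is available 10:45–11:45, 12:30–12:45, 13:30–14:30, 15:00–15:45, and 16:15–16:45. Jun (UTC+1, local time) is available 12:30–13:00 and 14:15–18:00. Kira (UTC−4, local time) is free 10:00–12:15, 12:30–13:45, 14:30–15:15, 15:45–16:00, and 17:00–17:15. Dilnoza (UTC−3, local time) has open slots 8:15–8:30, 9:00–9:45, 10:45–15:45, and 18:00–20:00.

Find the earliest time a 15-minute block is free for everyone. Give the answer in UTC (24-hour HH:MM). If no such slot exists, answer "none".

16:45

Elena → UTC: 16:45–17:45, 18:30–18:45, 19:30–20:30, 21:00–21:45, 22:15–22:45.
Jun → UTC: 11:30–12:00, 13:15–17:00.
Kira → UTC: 14:00–16:15, 16:30–17:45, 18:30–19:15, 19:45–20:00, 21:00–21:15.
Dilnoza → UTC: 11:15–11:30, 12:00–12:45, 13:45–18:45, 21:00–23:00.
Elena ∩ Jun: 16:45–17:00.
Elena ∩ Jun ∩ Kira: 16:45–17:00.
Elena ∩ Jun ∩ Kira ∩ Dilnoza: 16:45–17:00.
Windows ≥ 15 min: 16:45–17:00.
Earliest such window starts at 16:45.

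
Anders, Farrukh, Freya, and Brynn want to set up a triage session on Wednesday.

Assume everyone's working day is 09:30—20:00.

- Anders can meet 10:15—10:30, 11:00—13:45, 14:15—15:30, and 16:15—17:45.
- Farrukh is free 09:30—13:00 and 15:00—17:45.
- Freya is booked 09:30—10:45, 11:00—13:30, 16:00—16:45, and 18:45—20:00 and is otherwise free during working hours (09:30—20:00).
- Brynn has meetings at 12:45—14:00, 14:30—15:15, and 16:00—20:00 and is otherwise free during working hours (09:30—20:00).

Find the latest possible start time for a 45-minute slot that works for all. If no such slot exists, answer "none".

Freya free within 09:30–20:00: 10:45–11:00, 13:30–16:00, 16:45–18:45.
Brynn free within 09:30–20:00: 09:30–12:45, 14:00–14:30, 15:15–16:00.
Anders ∩ Farrukh: 10:15–10:30, 11:00–13:00, 15:00–15:30, 16:15–17:45.
Anders ∩ Farrukh ∩ Freya: 15:00–15:30, 16:45–17:45.
Anders ∩ Farrukh ∩ Freya ∩ Brynn: 15:15–15:30.
Windows ≥ 45 min: (none).

none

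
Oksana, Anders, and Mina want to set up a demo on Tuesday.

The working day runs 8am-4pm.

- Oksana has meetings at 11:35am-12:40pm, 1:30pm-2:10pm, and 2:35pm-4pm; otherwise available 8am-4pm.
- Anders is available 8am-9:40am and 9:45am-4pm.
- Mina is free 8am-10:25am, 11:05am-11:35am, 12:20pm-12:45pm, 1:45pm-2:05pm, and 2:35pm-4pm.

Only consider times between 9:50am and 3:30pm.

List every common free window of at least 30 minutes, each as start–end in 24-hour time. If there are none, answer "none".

09:50–10:25, 11:05–11:35

Oksana free within 08:00–16:00: 08:00–11:35, 12:40–13:30, 14:10–14:35.
Oksana ∩ Anders: 08:00–09:40, 09:45–11:35, 12:40–13:30, 14:10–14:35.
Oksana ∩ Anders ∩ Mina: 08:00–09:40, 09:45–10:25, 11:05–11:35, 12:40–12:45.
Restricted to 09:50–15:30: 09:50–10:25, 11:05–11:35, 12:40–12:45.
Windows ≥ 30 min: 09:50–10:25, 11:05–11:35.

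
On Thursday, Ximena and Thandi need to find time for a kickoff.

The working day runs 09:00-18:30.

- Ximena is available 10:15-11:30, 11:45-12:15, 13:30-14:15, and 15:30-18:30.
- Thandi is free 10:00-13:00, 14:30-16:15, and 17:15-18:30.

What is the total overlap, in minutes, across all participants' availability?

Ximena ∩ Thandi: 10:15–11:30, 11:45–12:15, 15:30–16:15, 17:15–18:30.
Total common minutes: 75 + 30 + 45 + 75 = 225.

225 minutes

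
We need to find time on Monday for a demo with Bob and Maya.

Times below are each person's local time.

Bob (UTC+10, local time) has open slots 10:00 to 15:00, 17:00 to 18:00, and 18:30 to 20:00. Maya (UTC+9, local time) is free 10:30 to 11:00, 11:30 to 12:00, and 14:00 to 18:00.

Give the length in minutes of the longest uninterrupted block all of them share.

Bob → UTC: 00:00–05:00, 07:00–08:00, 08:30–10:00.
Maya → UTC: 01:30–02:00, 02:30–03:00, 05:00–09:00.
Bob ∩ Maya: 01:30–02:00, 02:30–03:00, 07:00–08:00, 08:30–09:00.
Common window lengths: 30, 30, 60, 30 min; longest is 60.

60 minutes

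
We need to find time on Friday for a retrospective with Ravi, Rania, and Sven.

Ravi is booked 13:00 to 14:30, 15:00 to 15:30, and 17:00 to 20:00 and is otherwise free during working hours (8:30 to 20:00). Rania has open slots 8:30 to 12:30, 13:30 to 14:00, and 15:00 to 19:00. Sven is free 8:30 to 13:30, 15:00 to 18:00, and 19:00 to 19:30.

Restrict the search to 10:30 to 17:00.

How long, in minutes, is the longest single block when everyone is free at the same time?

Ravi free within 08:30–20:00: 08:30–13:00, 14:30–15:00, 15:30–17:00.
Ravi ∩ Rania: 08:30–12:30, 15:30–17:00.
Ravi ∩ Rania ∩ Sven: 08:30–12:30, 15:30–17:00.
Restricted to 10:30–17:00: 10:30–12:30, 15:30–17:00.
Common window lengths: 120, 90 min; longest is 120.

120 minutes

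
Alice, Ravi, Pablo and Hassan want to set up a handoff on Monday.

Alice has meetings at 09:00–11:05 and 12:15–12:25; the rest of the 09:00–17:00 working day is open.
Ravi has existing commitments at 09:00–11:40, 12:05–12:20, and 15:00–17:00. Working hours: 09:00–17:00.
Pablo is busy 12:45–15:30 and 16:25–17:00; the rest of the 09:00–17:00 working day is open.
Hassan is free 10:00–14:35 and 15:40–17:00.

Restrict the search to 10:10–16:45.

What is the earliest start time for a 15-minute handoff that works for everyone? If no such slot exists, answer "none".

Alice free within 09:00–17:00: 11:05–12:15, 12:25–17:00.
Ravi free within 09:00–17:00: 11:40–12:05, 12:20–15:00.
Pablo free within 09:00–17:00: 09:00–12:45, 15:30–16:25.
Alice ∩ Ravi: 11:40–12:05, 12:25–15:00.
Alice ∩ Ravi ∩ Pablo: 11:40–12:05, 12:25–12:45.
Alice ∩ Ravi ∩ Pablo ∩ Hassan: 11:40–12:05, 12:25–12:45.
Restricted to 10:10–16:45: 11:40–12:05, 12:25–12:45.
Windows ≥ 15 min: 11:40–12:05, 12:25–12:45.
Earliest such window starts at 11:40.

11:40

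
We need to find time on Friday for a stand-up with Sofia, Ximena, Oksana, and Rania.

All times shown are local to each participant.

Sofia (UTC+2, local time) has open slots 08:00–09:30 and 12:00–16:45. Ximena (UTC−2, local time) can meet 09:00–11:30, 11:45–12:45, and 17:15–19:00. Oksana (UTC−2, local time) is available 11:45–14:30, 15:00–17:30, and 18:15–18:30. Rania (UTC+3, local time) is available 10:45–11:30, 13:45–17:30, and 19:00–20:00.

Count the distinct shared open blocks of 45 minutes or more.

1

Sofia → UTC: 06:00–07:30, 10:00–14:45.
Ximena → UTC: 11:00–13:30, 13:45–14:45, 19:15–21:00.
Oksana → UTC: 13:45–16:30, 17:00–19:30, 20:15–20:30.
Rania → UTC: 07:45–08:30, 10:45–14:30, 16:00–17:00.
Sofia ∩ Ximena: 11:00–13:30, 13:45–14:45.
Sofia ∩ Ximena ∩ Oksana: 13:45–14:45.
Sofia ∩ Ximena ∩ Oksana ∩ Rania: 13:45–14:30.
Windows ≥ 45 min: 13:45–14:30.
That's 1 window.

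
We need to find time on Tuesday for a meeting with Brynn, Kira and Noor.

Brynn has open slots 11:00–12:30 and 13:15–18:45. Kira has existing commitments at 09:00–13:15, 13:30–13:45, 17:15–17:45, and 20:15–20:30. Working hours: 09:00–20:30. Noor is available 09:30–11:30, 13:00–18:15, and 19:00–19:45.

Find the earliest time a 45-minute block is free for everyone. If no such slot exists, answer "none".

Kira free within 09:00–20:30: 13:15–13:30, 13:45–17:15, 17:45–20:15.
Brynn ∩ Kira: 13:15–13:30, 13:45–17:15, 17:45–18:45.
Brynn ∩ Kira ∩ Noor: 13:15–13:30, 13:45–17:15, 17:45–18:15.
Windows ≥ 45 min: 13:45–17:15.
Earliest such window starts at 13:45.

13:45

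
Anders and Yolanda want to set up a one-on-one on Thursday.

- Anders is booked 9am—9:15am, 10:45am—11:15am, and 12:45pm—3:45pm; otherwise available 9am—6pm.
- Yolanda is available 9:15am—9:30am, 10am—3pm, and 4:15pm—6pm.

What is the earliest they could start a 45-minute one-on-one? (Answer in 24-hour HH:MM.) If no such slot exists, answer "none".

Anders free within 09:00–18:00: 09:15–10:45, 11:15–12:45, 15:45–18:00.
Anders ∩ Yolanda: 09:15–09:30, 10:00–10:45, 11:15–12:45, 16:15–18:00.
Windows ≥ 45 min: 10:00–10:45, 11:15–12:45, 16:15–18:00.
Earliest such window starts at 10:00.

10:00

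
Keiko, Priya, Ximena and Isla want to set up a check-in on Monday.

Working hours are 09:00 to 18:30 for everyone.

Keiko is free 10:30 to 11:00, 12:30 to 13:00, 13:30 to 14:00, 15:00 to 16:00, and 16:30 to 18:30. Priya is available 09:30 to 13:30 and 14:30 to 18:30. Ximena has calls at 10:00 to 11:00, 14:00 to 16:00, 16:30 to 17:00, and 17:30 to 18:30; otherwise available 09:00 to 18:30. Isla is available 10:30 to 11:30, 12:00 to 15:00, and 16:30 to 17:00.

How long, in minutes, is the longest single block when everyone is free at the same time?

30 minutes

Ximena free within 09:00–18:30: 09:00–10:00, 11:00–14:00, 16:00–16:30, 17:00–17:30.
Keiko ∩ Priya: 10:30–11:00, 12:30–13:00, 15:00–16:00, 16:30–18:30.
Keiko ∩ Priya ∩ Ximena: 12:30–13:00, 17:00–17:30.
Keiko ∩ Priya ∩ Ximena ∩ Isla: 12:30–13:00.
Single common window of 30 minutes.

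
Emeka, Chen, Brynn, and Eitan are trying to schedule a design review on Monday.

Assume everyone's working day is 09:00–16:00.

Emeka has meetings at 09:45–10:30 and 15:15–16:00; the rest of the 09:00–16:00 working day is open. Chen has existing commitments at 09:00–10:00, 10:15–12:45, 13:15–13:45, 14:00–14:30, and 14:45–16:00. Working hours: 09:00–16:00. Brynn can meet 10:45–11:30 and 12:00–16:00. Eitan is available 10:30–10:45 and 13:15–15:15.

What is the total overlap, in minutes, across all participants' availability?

Emeka free within 09:00–16:00: 09:00–09:45, 10:30–15:15.
Chen free within 09:00–16:00: 10:00–10:15, 12:45–13:15, 13:45–14:00, 14:30–14:45.
Emeka ∩ Chen: 12:45–13:15, 13:45–14:00, 14:30–14:45.
Emeka ∩ Chen ∩ Brynn: 12:45–13:15, 13:45–14:00, 14:30–14:45.
Emeka ∩ Chen ∩ Brynn ∩ Eitan: 13:45–14:00, 14:30–14:45.
Total common minutes: 15 + 15 = 30.

30 minutes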